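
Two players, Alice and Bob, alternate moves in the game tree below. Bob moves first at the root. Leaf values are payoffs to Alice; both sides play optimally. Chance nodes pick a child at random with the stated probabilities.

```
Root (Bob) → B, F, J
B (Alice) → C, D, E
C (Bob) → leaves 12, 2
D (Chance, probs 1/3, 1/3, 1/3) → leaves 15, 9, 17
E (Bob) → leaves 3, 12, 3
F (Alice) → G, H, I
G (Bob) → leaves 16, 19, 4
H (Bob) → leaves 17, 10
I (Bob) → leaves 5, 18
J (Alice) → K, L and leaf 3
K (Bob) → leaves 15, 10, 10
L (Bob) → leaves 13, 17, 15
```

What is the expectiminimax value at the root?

10

C (Bob): min(12, 2) = 2
D (Chance): 1/3·15 + 1/3·9 + 1/3·17 = 13.67
E (Bob): min(3, 12, 3) = 3
B (Alice): max(2, 13.67, 3) = 13.67
G (Bob): min(16, 19, 4) = 4
H (Bob): min(17, 10) = 10
I (Bob): min(5, 18) = 5
F (Alice): max(4, 10, 5) = 10
K (Bob): min(15, 10, 10) = 10
L (Bob): min(13, 17, 15) = 13
J (Alice): max(10, 13, 3) = 13
Root (Bob): min(13.67, 10, 13) = 10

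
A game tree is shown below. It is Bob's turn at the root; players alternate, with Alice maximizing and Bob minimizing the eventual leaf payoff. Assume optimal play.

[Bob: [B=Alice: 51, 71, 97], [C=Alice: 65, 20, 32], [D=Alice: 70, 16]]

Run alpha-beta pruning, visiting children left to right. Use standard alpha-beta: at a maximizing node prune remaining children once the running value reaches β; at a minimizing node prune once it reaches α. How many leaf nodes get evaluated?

7

B [α=-∞,β=+∞]: v=97
C [α=-∞,β=97]: v=65
D [α=-∞,β=65]: v=70 after child 1 ≥ β → β-cutoff, skip 1
Root [α=-∞,β=+∞]: v=65
Leaves evaluated: 7 of 8.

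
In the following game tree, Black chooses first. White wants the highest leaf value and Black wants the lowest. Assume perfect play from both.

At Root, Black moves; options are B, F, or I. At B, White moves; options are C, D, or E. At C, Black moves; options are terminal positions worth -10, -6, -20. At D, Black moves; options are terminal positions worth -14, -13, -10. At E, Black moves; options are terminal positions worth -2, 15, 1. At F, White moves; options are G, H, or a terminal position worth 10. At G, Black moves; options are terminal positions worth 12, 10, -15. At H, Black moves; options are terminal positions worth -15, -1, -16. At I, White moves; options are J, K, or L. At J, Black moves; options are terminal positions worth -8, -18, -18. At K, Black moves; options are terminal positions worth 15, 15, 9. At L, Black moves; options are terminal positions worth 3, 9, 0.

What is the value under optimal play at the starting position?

C (Black): min(-10, -6, -20) = -20
D (Black): min(-14, -13, -10) = -14
E (Black): min(-2, 15, 1) = -2
B (White): max(-20, -14, -2) = -2
G (Black): min(12, 10, -15) = -15
H (Black): min(-15, -1, -16) = -16
F (White): max(-15, -16, 10) = 10
J (Black): min(-8, -18, -18) = -18
K (Black): min(15, 15, 9) = 9
L (Black): min(3, 9, 0) = 0
I (White): max(-18, 9, 0) = 9
Root (Black): min(-2, 10, 9) = -2

-2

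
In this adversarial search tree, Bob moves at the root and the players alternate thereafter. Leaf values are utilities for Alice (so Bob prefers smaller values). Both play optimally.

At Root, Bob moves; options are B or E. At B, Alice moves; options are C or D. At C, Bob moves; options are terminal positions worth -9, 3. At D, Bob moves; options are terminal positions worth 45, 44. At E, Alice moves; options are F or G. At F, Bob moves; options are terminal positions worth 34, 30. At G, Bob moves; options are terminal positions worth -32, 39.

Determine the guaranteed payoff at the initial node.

30

C (Bob): min(-9, 3) = -9
D (Bob): min(45, 44) = 44
B (Alice): max(-9, 44) = 44
F (Bob): min(34, 30) = 30
G (Bob): min(-32, 39) = -32
E (Alice): max(30, -32) = 30
Root (Bob): min(44, 30) = 30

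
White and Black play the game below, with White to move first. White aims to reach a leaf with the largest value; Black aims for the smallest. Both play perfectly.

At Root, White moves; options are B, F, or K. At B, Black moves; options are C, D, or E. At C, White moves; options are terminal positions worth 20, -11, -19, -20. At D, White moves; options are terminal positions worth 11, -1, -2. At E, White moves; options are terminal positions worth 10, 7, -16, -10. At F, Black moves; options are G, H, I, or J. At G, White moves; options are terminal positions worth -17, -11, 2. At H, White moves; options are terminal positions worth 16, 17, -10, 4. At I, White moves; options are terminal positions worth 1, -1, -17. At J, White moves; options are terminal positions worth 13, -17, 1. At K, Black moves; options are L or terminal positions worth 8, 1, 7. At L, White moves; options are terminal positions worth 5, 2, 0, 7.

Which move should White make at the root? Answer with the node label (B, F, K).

B

C (White): max(20, -11, -19, -20) = 20
D (White): max(11, -1, -2) = 11
E (White): max(10, 7, -16, -10) = 10
B (Black): min(20, 11, 10) = 10
G (White): max(-17, -11, 2) = 2
H (White): max(16, 17, -10, 4) = 17
I (White): max(1, -1, -17) = 1
J (White): max(13, -17, 1) = 13
F (Black): min(2, 17, 1, 13) = 1
L (White): max(5, 2, 0, 7) = 7
K (Black): min(7, 8, 1, 7) = 1
Root (White): max(10, 1, 1) = 10
White picks the child with the highest value: B (value 10).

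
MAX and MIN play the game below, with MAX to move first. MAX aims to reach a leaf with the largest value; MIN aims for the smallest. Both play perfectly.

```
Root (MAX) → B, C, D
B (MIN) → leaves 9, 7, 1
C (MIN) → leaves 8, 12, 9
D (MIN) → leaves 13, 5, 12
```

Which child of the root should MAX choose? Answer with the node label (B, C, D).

B (MIN): min(9, 7, 1) = 1
C (MIN): min(8, 12, 9) = 8
D (MIN): min(13, 5, 12) = 5
Root (MAX): max(1, 8, 5) = 8
MAX picks the child with the highest value: C (value 8).

C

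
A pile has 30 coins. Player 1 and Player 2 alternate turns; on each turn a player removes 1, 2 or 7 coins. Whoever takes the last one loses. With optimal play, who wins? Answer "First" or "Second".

W/L table (W = player to move can force a win):
i:   0  1  2  3  4  5  6  7  8  9 10 11 12 13 14 15 16 17 18 19 20 21 22 23 24 25 26 27 28 29 30
     W  L  W  W  L  W  W  L  W  W  L  W  W  L  W  W  L  W  W  L  W  W  L  W  W  L  W  W  L  W  W
Position 30 is W, so the first player wins.

First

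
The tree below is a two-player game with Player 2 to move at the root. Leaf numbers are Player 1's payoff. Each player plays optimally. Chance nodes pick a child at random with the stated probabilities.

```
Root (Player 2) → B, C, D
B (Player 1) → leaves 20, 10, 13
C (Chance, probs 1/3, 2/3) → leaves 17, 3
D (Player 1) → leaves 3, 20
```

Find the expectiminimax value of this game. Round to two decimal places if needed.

B (Player 1): max(20, 10, 13) = 20
C (Chance): 1/3·17 + 2/3·3 = 7.67
D (Player 1): max(3, 20) = 20
Root (Player 2): min(20, 7.67, 20) = 7.67

7.67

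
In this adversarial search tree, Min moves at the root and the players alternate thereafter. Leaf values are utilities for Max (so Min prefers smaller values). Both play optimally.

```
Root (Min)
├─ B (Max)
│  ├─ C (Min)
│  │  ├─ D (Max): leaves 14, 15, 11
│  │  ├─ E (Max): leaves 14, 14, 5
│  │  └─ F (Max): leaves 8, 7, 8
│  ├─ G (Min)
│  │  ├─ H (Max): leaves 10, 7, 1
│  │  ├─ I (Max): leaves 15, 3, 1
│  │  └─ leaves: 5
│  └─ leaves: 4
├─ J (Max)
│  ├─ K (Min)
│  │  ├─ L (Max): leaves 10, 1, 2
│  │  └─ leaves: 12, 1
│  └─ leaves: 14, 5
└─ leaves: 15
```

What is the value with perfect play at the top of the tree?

D (Max): max(14, 15, 11) = 15
E (Max): max(14, 14, 5) = 14
F (Max): max(8, 7, 8) = 8
C (Min): min(15, 14, 8) = 8
H (Max): max(10, 7, 1) = 10
I (Max): max(15, 3, 1) = 15
G (Min): min(10, 15, 5) = 5
B (Max): max(8, 5, 4) = 8
L (Max): max(10, 1, 2) = 10
K (Min): min(10, 12, 1) = 1
J (Max): max(1, 14, 5) = 14
Root (Min): min(8, 14, 15) = 8

8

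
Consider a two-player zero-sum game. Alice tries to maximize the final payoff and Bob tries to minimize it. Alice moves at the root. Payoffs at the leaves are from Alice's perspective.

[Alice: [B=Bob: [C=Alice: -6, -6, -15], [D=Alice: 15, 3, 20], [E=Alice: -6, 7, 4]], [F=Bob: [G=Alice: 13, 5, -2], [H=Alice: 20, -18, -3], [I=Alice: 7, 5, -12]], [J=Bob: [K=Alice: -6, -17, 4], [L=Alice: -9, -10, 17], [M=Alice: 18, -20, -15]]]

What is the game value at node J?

K: max(-6, -17, 4) = 4
L: max(-9, -10, 17) = 17
M: max(18, -20, -15) = 18
J: min(4, 17, 18) = 4

4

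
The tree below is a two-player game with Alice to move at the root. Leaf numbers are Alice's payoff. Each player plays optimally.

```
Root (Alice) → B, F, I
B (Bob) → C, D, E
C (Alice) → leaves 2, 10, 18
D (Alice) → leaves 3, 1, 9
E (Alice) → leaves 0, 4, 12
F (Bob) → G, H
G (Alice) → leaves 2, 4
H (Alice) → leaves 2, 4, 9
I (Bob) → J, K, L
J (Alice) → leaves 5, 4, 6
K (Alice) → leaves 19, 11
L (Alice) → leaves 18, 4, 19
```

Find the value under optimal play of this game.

9

C (Alice): max(2, 10, 18) = 18
D (Alice): max(3, 1, 9) = 9
E (Alice): max(0, 4, 12) = 12
B (Bob): min(18, 9, 12) = 9
G (Alice): max(2, 4) = 4
H (Alice): max(2, 4, 9) = 9
F (Bob): min(4, 9) = 4
J (Alice): max(5, 4, 6) = 6
K (Alice): max(19, 11) = 19
L (Alice): max(18, 4, 19) = 19
I (Bob): min(6, 19, 19) = 6
Root (Alice): max(9, 4, 6) = 9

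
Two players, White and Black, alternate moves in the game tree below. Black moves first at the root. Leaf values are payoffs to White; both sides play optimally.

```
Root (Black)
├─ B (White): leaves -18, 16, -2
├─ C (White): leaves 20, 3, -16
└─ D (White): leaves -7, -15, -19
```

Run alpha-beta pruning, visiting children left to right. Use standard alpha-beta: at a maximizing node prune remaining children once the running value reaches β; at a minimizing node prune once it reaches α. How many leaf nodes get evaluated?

7

B [α=-∞,β=+∞]: v=16
C [α=-∞,β=16]: v=20 after child 1 ≥ β → β-cutoff, skip 2
D [α=-∞,β=16]: v=-7
Root [α=-∞,β=+∞]: v=-7
Leaves evaluated: 7 of 9.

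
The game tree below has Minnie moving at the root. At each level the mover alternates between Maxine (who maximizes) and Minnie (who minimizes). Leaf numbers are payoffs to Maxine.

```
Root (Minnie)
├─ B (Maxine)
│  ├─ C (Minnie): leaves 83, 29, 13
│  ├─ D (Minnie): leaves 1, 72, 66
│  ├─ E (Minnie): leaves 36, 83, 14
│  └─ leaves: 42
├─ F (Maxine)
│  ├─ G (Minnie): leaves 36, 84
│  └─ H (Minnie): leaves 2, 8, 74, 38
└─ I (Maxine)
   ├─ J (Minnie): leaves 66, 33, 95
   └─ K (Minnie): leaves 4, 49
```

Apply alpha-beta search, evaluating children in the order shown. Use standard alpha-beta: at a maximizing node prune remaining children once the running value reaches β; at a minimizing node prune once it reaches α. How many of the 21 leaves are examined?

15

C [α=-∞,β=+∞]: v=13
D [α=13,β=+∞]: v=1 after child 1 ≤ α → α-cutoff, skip 2
E [α=13,β=+∞]: v=14
B [α=-∞,β=+∞]: v=42
G [α=-∞,β=42]: v=36
H [α=36,β=42]: v=2 after child 1 ≤ α → α-cutoff, skip 3
F [α=-∞,β=42]: v=36
J [α=-∞,β=36]: v=33
K [α=33,β=36]: v=4 after child 1 ≤ α → α-cutoff, skip 1
I [α=-∞,β=36]: v=33
Root [α=-∞,β=+∞]: v=33
Leaves evaluated: 15 of 21.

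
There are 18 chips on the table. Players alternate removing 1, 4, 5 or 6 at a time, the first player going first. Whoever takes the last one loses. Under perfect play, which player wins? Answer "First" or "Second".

i:   0  1  2  3  4  5  6  7  8  9 10 11 12 13 14 15 16 17 18
     W  L  W  L  W  W  W  W  W  W  L  W  L  W  W  W  W  W  W
Position 18 is W, so the first player wins.

First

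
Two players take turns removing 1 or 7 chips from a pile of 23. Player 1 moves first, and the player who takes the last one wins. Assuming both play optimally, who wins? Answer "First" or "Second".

First

W/L table (W = player to move can force a win):
i:   0  1  2  3  4  5  6  7  8  9 10 11 12 13 14 15 16 17 18 19 20 21 22 23
     L  W  L  W  L  W  L  W  L  W  L  W  L  W  L  W  L  W  L  W  L  W  L  W
Position 23 is W, so the first player wins.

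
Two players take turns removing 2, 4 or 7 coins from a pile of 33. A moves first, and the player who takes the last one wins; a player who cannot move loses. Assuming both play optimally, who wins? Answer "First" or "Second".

Positions where the player to move wins (W) vs loses (L):
i:   0  1  2  3  4  5  6  7  8  9 10 11 12 13 14 15 16 17 18 19 20 21 22 23 24 25 26 27 28 29 30 31 32 33
     L  L  W  W  W  W  L  W  W  L  W  W  L  W  W  L  W  W  L  W  W  L  W  W  L  W  W  L  W  W  L  W  W  L
Position 33 is L, so the second player wins.

Second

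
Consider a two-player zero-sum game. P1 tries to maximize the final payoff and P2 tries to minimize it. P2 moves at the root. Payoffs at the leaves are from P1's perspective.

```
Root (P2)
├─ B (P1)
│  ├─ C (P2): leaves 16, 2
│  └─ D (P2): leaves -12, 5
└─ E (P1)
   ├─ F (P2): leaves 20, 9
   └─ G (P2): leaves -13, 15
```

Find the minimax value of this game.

C (P2): min(16, 2) = 2
D (P2): min(-12, 5) = -12
B (P1): max(2, -12) = 2
F (P2): min(20, 9) = 9
G (P2): min(-13, 15) = -13
E (P1): max(9, -13) = 9
Root (P2): min(2, 9) = 2

2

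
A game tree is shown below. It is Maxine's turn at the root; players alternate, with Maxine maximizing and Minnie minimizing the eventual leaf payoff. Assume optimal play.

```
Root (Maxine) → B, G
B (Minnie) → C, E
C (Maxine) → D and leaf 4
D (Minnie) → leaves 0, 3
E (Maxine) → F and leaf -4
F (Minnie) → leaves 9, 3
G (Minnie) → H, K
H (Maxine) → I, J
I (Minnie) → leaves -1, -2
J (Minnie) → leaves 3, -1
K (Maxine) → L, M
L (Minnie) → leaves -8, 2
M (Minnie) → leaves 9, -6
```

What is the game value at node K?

L: min(-8, 2) = -8
M: min(9, -6) = -6
K: max(-8, -6) = -6

-6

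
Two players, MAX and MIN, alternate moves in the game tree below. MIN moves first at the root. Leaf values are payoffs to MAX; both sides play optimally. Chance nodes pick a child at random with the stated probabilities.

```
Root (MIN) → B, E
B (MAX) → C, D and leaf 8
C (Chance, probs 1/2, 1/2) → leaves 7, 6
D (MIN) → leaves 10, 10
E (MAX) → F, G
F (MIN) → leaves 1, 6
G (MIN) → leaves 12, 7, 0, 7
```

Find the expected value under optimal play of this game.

C (Chance): 1/2·7 + 1/2·6 = 6.5
D (MIN): min(10, 10) = 10
B (MAX): max(6.5, 10, 8) = 10
F (MIN): min(1, 6) = 1
G (MIN): min(12, 7, 0, 7) = 0
E (MAX): max(1, 0) = 1
Root (MIN): min(10, 1) = 1

1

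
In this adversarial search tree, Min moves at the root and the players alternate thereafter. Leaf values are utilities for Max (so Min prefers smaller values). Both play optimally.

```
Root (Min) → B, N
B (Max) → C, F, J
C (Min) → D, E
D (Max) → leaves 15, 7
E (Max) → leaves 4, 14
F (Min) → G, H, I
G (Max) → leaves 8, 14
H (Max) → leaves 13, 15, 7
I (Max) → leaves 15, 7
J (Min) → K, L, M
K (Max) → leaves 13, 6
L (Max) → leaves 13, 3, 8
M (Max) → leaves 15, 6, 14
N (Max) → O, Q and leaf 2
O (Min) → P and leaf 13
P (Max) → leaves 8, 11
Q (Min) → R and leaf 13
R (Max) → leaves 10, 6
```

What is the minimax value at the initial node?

D (Max): max(15, 7) = 15
E (Max): max(4, 14) = 14
C (Min): min(15, 14) = 14
G (Max): max(8, 14) = 14
H (Max): max(13, 15, 7) = 15
I (Max): max(15, 7) = 15
F (Min): min(14, 15, 15) = 14
K (Max): max(13, 6) = 13
L (Max): max(13, 3, 8) = 13
M (Max): max(15, 6, 14) = 15
J (Min): min(13, 13, 15) = 13
B (Max): max(14, 14, 13) = 14
P (Max): max(8, 11) = 11
O (Min): min(11, 13) = 11
R (Max): max(10, 6) = 10
Q (Min): min(10, 13) = 10
N (Max): max(11, 10, 2) = 11
Root (Min): min(14, 11) = 11

11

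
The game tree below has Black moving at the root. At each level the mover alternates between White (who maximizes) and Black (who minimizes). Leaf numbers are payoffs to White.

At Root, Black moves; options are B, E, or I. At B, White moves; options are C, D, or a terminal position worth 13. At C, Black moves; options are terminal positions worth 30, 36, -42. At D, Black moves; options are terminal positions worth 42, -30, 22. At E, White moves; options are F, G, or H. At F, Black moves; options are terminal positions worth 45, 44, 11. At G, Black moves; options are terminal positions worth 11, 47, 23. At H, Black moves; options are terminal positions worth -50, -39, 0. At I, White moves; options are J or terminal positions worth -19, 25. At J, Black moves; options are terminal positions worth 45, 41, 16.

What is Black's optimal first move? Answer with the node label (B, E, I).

C (Black): min(30, 36, -42) = -42
D (Black): min(42, -30, 22) = -30
B (White): max(-42, -30, 13) = 13
F (Black): min(45, 44, 11) = 11
G (Black): min(11, 47, 23) = 11
H (Black): min(-50, -39, 0) = -50
E (White): max(11, 11, -50) = 11
J (Black): min(45, 41, 16) = 16
I (White): max(16, -19, 25) = 25
Root (Black): min(13, 11, 25) = 11
Black picks the child with the lowest value: E (value 11).

E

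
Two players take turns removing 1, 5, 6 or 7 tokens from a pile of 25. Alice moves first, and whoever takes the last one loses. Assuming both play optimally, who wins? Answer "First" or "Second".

Mark each pile size as W (mover wins) or L (mover loses):
i:   0  1  2  3  4  5  6  7  8  9 10 11 12 13 14 15 16 17 18 19 20 21 22 23 24 25
     W  L  W  L  W  L  W  W  W  W  W  W  W  L  W  L  W  L  W  W  W  W  W  W  W  L
Position 25 is L, so the second player wins.

Second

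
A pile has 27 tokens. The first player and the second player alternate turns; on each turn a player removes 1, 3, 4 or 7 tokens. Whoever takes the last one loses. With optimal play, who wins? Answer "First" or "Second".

Second

Compute winning (W) and losing (L) positions by backward induction:
i:   0  1  2  3  4  5  6  7  8  9 10 11 12 13 14 15 16 17 18 19 20 21 22 23 24 25 26 27
     W  L  W  L  W  W  W  W  W  L  W  L  W  W  W  W  W  L  W  L  W  W  W  W  W  L  W  L
Position 27 is L, so the second player wins.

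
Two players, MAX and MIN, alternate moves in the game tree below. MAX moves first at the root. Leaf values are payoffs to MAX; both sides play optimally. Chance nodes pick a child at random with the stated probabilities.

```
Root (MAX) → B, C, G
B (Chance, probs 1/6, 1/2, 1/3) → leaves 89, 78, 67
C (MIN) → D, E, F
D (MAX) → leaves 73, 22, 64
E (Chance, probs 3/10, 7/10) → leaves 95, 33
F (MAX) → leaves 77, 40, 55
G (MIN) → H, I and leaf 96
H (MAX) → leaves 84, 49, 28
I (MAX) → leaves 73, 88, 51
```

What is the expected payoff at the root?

B (Chance): 1/6·89 + 1/2·78 + 1/3·67 = 76.17
D (MAX): max(73, 22, 64) = 73
E (Chance): 3/10·95 + 7/10·33 = 51.6
F (MAX): max(77, 40, 55) = 77
C (MIN): min(73, 51.6, 77) = 51.6
H (MAX): max(84, 49, 28) = 84
I (MAX): max(73, 88, 51) = 88
G (MIN): min(84, 88, 96) = 84
Root (MAX): max(76.17, 51.6, 84) = 84

84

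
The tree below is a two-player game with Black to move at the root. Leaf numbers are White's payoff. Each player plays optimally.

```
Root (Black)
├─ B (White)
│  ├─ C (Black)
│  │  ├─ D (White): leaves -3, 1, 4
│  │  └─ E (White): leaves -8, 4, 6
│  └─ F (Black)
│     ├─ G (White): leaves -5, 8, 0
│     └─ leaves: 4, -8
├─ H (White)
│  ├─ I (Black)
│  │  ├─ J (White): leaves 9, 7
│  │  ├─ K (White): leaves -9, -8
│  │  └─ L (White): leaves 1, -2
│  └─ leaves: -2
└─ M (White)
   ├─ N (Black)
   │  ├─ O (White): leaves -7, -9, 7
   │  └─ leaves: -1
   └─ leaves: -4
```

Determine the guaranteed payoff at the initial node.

-2

D (White): max(-3, 1, 4) = 4
E (White): max(-8, 4, 6) = 6
C (Black): min(4, 6) = 4
G (White): max(-5, 8, 0) = 8
F (Black): min(8, 4, -8) = -8
B (White): max(4, -8) = 4
J (White): max(9, 7) = 9
K (White): max(-9, -8) = -8
L (White): max(1, -2) = 1
I (Black): min(9, -8, 1) = -8
H (White): max(-8, -2) = -2
O (White): max(-7, -9, 7) = 7
N (Black): min(7, -1) = -1
M (White): max(-1, -4) = -1
Root (Black): min(4, -2, -1) = -2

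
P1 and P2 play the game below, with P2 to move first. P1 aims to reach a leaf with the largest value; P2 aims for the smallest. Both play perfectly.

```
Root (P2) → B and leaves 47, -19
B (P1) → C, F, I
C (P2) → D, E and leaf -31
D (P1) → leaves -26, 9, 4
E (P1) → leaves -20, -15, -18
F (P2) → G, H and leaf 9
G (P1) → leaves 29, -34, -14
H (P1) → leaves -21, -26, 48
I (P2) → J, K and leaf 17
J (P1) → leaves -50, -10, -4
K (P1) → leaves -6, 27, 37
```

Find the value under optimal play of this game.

-19

D (P1): max(-26, 9, 4) = 9
E (P1): max(-20, -15, -18) = -15
C (P2): min(9, -15, -31) = -31
G (P1): max(29, -34, -14) = 29
H (P1): max(-21, -26, 48) = 48
F (P2): min(29, 48, 9) = 9
J (P1): max(-50, -10, -4) = -4
K (P1): max(-6, 27, 37) = 37
I (P2): min(-4, 37, 17) = -4
B (P1): max(-31, 9, -4) = 9
Root (P2): min(9, 47, -19) = -19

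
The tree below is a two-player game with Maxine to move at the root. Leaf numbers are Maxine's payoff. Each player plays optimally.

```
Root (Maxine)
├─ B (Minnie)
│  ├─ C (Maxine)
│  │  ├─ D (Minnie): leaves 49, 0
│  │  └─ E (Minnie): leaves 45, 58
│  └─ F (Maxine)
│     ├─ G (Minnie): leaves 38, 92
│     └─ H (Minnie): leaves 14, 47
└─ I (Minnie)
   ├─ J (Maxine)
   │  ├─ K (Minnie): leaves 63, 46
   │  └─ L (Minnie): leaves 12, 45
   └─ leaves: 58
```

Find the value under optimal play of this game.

46

D (Minnie): min(49, 0) = 0
E (Minnie): min(45, 58) = 45
C (Maxine): max(0, 45) = 45
G (Minnie): min(38, 92) = 38
H (Minnie): min(14, 47) = 14
F (Maxine): max(38, 14) = 38
B (Minnie): min(45, 38) = 38
K (Minnie): min(63, 46) = 46
L (Minnie): min(12, 45) = 12
J (Maxine): max(46, 12) = 46
I (Minnie): min(46, 58) = 46
Root (Maxine): max(38, 46) = 46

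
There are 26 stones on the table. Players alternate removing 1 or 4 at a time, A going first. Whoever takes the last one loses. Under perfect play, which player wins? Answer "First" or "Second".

Mark each pile size as W (mover wins) or L (mover loses):
i:   0  1  2  3  4  5  6  7  8  9 10 11 12 13 14 15 16 17 18 19 20 21 22 23 24 25 26
     W  L  W  L  W  W  L  W  L  W  W  L  W  L  W  W  L  W  L  W  W  L  W  L  W  W  L
Position 26 is L, so the second player wins.

Second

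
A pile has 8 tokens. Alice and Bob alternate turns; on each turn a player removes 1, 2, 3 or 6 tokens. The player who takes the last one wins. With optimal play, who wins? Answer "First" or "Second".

Second

Mark each pile size as W (mover wins) or L (mover loses):
i:   0  1  2  3  4  5  6  7  8
     L  W  W  W  L  W  W  W  L
Position 8 is L, so the second player wins.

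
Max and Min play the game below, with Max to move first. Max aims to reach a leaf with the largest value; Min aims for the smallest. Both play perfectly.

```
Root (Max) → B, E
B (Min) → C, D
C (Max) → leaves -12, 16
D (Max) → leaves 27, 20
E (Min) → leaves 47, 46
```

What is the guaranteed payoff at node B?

C: max(-12, 16) = 16
D: max(27, 20) = 27
B: min(16, 27) = 16

16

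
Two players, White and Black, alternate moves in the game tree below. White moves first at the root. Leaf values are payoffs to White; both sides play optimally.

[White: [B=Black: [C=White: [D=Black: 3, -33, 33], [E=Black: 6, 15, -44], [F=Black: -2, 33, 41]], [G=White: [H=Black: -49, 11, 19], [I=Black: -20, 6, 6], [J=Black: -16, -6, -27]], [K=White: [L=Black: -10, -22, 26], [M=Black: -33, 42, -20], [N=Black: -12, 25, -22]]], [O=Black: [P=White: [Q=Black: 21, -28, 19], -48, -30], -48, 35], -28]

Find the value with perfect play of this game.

-22

D (Black): min(3, -33, 33) = -33
E (Black): min(6, 15, -44) = -44
F (Black): min(-2, 33, 41) = -2
C (White): max(-33, -44, -2) = -2
H (Black): min(-49, 11, 19) = -49
I (Black): min(-20, 6, 6) = -20
J (Black): min(-16, -6, -27) = -27
G (White): max(-49, -20, -27) = -20
L (Black): min(-10, -22, 26) = -22
M (Black): min(-33, 42, -20) = -33
N (Black): min(-12, 25, -22) = -22
K (White): max(-22, -33, -22) = -22
B (Black): min(-2, -20, -22) = -22
Q (Black): min(21, -28, 19) = -28
P (White): max(-28, -48, -30) = -28
O (Black): min(-28, -48, 35) = -48
Root (White): max(-22, -48, -28) = -22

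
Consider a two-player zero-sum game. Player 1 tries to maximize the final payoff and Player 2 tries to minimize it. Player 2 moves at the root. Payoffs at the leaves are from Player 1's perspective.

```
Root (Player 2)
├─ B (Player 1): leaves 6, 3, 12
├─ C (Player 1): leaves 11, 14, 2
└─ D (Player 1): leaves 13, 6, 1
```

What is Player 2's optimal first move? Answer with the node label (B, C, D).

B

B (Player 1): max(6, 3, 12) = 12
C (Player 1): max(11, 14, 2) = 14
D (Player 1): max(13, 6, 1) = 13
Root (Player 2): min(12, 14, 13) = 12
Player 2 picks the child with the lowest value: B (value 12).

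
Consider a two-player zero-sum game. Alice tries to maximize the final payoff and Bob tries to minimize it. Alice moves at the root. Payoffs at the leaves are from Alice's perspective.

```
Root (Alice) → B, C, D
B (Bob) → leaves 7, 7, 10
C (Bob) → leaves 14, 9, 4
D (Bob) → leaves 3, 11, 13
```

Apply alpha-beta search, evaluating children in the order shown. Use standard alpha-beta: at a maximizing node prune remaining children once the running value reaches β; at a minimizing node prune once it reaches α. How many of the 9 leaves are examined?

7

B [α=-∞,β=+∞]: v=7
C [α=7,β=+∞]: v=4
D [α=7,β=+∞]: v=3 after child 1 ≤ α → α-cutoff, skip 2
Root [α=-∞,β=+∞]: v=7
Leaves evaluated: 7 of 9.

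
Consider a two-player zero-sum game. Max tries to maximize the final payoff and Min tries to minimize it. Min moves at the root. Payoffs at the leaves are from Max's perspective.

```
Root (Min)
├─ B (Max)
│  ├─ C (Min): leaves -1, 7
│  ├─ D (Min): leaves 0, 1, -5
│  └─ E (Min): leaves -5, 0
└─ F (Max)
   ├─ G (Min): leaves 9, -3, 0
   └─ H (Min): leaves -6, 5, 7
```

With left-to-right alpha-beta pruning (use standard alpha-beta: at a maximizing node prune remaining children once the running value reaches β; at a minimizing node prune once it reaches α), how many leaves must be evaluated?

C [α=-∞,β=+∞]: v=-1
D [α=-1,β=+∞]: v=-5
E [α=-1,β=+∞]: v=-5 after child 1 ≤ α → α-cutoff, skip 1
B [α=-∞,β=+∞]: v=-1
G [α=-∞,β=-1]: v=-3
H [α=-3,β=-1]: v=-6 after child 1 ≤ α → α-cutoff, skip 2
F [α=-∞,β=-1]: v=-3
Root [α=-∞,β=+∞]: v=-3
Leaves evaluated: 10 of 13.

10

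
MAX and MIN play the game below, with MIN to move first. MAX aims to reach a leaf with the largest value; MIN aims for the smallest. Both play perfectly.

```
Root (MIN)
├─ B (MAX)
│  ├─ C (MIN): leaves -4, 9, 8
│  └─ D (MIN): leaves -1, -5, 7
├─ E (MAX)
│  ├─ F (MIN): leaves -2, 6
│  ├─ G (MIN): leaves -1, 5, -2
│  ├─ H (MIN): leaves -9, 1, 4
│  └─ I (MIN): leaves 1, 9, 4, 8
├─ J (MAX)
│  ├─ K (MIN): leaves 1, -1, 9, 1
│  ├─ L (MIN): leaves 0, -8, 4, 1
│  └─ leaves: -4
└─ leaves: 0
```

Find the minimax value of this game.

-4

C (MIN): min(-4, 9, 8) = -4
D (MIN): min(-1, -5, 7) = -5
B (MAX): max(-4, -5) = -4
F (MIN): min(-2, 6) = -2
G (MIN): min(-1, 5, -2) = -2
H (MIN): min(-9, 1, 4) = -9
I (MIN): min(1, 9, 4, 8) = 1
E (MAX): max(-2, -2, -9, 1) = 1
K (MIN): min(1, -1, 9, 1) = -1
L (MIN): min(0, -8, 4, 1) = -8
J (MAX): max(-1, -8, -4) = -1
Root (MIN): min(-4, 1, -1, 0) = -4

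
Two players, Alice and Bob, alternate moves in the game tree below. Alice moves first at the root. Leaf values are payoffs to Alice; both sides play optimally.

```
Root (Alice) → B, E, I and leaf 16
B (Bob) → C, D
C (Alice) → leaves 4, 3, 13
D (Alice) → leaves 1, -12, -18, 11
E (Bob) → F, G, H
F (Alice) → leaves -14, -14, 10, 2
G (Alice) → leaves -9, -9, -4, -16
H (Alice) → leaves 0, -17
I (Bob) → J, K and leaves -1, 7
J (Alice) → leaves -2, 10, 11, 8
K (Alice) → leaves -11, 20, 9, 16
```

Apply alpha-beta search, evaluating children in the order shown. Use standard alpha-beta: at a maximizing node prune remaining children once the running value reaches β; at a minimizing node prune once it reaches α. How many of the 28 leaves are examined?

C [α=-∞,β=+∞]: v=13
D [α=-∞,β=13]: v=11
B [α=-∞,β=+∞]: v=11
F [α=11,β=+∞]: v=10
E [α=11,β=+∞]: v=10 after child 1 ≤ α → α-cutoff, skip 2
J [α=11,β=+∞]: v=11
I [α=11,β=+∞]: v=11 after child 1 ≤ α → α-cutoff, skip 3
Root [α=-∞,β=+∞]: v=16
Leaves evaluated: 16 of 28.

16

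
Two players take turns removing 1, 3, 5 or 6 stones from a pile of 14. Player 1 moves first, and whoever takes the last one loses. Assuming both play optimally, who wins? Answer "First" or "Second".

W/L table (W = player to move can force a win):
i:   0  1  2  3  4  5  6  7  8  9 10 11 12 13 14
     W  L  W  L  W  L  W  W  W  W  W  W  L  W  L
Position 14 is L, so the second player wins.

Second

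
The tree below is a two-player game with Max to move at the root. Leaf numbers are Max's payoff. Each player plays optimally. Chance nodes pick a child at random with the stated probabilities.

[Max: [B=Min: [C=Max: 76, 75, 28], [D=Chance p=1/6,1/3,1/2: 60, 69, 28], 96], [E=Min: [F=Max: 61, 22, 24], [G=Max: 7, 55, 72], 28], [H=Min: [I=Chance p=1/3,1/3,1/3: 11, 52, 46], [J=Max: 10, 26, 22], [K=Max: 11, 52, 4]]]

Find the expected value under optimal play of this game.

C (Max): max(76, 75, 28) = 76
D (Chance): 1/6·60 + 1/3·69 + 1/2·28 = 47
B (Min): min(76, 47, 96) = 47
F (Max): max(61, 22, 24) = 61
G (Max): max(7, 55, 72) = 72
E (Min): min(61, 72, 28) = 28
I (Chance): 1/3·11 + 1/3·52 + 1/3·46 = 36.33
J (Max): max(10, 26, 22) = 26
K (Max): max(11, 52, 4) = 52
H (Min): min(36.33, 26, 52) = 26
Root (Max): max(47, 28, 26) = 47

47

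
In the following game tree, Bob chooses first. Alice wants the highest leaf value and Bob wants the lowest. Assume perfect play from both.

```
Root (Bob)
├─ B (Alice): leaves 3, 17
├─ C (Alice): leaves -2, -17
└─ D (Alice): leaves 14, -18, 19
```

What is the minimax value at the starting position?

B (Alice): max(3, 17) = 17
C (Alice): max(-2, -17) = -2
D (Alice): max(14, -18, 19) = 19
Root (Bob): min(17, -2, 19) = -2

-2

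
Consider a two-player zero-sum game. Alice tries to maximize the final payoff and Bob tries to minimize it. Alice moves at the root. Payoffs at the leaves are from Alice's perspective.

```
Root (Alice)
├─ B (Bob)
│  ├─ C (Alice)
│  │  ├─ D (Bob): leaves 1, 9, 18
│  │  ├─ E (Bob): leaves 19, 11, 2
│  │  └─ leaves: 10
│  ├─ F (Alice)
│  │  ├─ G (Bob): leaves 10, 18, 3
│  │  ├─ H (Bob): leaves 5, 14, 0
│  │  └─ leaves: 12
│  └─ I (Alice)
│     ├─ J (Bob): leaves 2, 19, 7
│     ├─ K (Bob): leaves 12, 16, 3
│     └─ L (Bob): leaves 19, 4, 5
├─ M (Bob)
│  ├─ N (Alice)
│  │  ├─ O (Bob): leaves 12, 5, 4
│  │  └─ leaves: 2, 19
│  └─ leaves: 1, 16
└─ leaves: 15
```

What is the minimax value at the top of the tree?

D (Bob): min(1, 9, 18) = 1
E (Bob): min(19, 11, 2) = 2
C (Alice): max(1, 2, 10) = 10
G (Bob): min(10, 18, 3) = 3
H (Bob): min(5, 14, 0) = 0
F (Alice): max(3, 0, 12) = 12
J (Bob): min(2, 19, 7) = 2
K (Bob): min(12, 16, 3) = 3
L (Bob): min(19, 4, 5) = 4
I (Alice): max(2, 3, 4) = 4
B (Bob): min(10, 12, 4) = 4
O (Bob): min(12, 5, 4) = 4
N (Alice): max(4, 2, 19) = 19
M (Bob): min(19, 1, 16) = 1
Root (Alice): max(4, 1, 15) = 15

15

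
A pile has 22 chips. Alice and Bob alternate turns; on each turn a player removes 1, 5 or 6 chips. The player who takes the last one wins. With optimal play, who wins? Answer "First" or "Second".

Positions where the player to move wins (W) vs loses (L):
i:   0  1  2  3  4  5  6  7  8  9 10 11 12 13 14 15 16 17 18 19 20 21 22
     L  W  L  W  L  W  W  W  W  W  W  L  W  L  W  L  W  W  W  W  W  W  L
Position 22 is L, so the second player wins.

Second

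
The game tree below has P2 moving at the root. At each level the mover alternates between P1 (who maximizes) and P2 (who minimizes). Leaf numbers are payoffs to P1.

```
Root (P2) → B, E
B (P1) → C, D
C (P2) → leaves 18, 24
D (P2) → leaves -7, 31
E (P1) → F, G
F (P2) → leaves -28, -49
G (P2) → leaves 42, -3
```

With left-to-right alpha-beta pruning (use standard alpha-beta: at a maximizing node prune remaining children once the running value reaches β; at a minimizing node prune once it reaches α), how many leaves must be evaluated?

7

C [α=-∞,β=+∞]: v=18
D [α=18,β=+∞]: v=-7 after child 1 ≤ α → α-cutoff, skip 1
B [α=-∞,β=+∞]: v=18
F [α=-∞,β=18]: v=-49
G [α=-49,β=18]: v=-3
E [α=-∞,β=18]: v=-3
Root [α=-∞,β=+∞]: v=-3
Leaves evaluated: 7 of 8.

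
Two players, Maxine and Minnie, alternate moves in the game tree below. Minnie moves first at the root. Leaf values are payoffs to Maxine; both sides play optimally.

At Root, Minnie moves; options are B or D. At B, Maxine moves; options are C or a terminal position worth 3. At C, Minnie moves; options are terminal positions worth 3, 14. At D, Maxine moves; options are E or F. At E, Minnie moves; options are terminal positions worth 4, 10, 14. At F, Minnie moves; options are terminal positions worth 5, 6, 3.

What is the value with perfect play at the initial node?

C (Minnie): min(3, 14) = 3
B (Maxine): max(3, 3) = 3
E (Minnie): min(4, 10, 14) = 4
F (Minnie): min(5, 6, 3) = 3
D (Maxine): max(4, 3) = 4
Root (Minnie): min(3, 4) = 3

3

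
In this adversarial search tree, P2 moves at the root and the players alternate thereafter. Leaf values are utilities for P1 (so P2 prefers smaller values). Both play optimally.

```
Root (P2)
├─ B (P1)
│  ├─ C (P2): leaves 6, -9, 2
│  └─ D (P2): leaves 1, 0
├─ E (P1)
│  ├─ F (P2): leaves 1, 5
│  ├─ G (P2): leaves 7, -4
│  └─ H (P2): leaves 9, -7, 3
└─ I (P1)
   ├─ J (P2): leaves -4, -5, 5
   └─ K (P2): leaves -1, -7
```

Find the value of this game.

-5

C (P2): min(6, -9, 2) = -9
D (P2): min(1, 0) = 0
B (P1): max(-9, 0) = 0
F (P2): min(1, 5) = 1
G (P2): min(7, -4) = -4
H (P2): min(9, -7, 3) = -7
E (P1): max(1, -4, -7) = 1
J (P2): min(-4, -5, 5) = -5
K (P2): min(-1, -7) = -7
I (P1): max(-5, -7) = -5
Root (P2): min(0, 1, -5) = -5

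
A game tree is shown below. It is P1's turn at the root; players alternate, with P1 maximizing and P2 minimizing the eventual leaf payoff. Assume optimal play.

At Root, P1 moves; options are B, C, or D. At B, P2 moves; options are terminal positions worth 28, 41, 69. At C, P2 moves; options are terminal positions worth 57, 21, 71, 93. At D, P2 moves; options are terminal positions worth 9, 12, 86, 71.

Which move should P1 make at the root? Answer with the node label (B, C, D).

B (P2): min(28, 41, 69) = 28
C (P2): min(57, 21, 71, 93) = 21
D (P2): min(9, 12, 86, 71) = 9
Root (P1): max(28, 21, 9) = 28
P1 picks the child with the highest value: B (value 28).

B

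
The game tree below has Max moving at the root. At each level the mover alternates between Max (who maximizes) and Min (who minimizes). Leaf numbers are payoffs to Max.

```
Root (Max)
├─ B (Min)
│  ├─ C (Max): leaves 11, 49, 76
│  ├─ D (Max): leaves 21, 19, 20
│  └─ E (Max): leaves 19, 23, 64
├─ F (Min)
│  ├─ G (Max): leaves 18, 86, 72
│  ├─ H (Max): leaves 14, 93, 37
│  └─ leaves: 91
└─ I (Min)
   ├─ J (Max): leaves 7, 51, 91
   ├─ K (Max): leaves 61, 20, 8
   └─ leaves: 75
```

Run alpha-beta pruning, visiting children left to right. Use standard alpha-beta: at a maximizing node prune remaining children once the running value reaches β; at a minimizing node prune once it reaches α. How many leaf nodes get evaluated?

C [α=-∞,β=+∞]: v=76
D [α=-∞,β=76]: v=21
E [α=-∞,β=21]: v=23 after child 2 ≥ β → β-cutoff, skip 1
B [α=-∞,β=+∞]: v=21
G [α=21,β=+∞]: v=86
H [α=21,β=86]: v=93 after child 2 ≥ β → β-cutoff, skip 1
F [α=21,β=+∞]: v=86
J [α=86,β=+∞]: v=91
K [α=86,β=91]: v=61
I [α=86,β=+∞]: v=61 after child 2 ≤ α → α-cutoff, skip 1
Root [α=-∞,β=+∞]: v=86
Leaves evaluated: 20 of 23.

20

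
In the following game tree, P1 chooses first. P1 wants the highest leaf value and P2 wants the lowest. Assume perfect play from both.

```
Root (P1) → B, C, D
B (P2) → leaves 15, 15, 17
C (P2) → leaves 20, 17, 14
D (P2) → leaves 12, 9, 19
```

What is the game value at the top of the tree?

B (P2): min(15, 15, 17) = 15
C (P2): min(20, 17, 14) = 14
D (P2): min(12, 9, 19) = 9
Root (P1): max(15, 14, 9) = 15

15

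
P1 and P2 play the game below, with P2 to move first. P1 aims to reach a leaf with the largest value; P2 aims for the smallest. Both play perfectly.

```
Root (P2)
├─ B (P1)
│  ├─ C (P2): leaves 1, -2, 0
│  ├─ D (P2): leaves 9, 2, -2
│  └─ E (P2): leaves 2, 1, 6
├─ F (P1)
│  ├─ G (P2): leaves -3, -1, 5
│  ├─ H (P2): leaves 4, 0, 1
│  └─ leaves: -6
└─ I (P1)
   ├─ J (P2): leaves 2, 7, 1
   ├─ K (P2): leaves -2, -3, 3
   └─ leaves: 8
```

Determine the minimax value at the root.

C (P2): min(1, -2, 0) = -2
D (P2): min(9, 2, -2) = -2
E (P2): min(2, 1, 6) = 1
B (P1): max(-2, -2, 1) = 1
G (P2): min(-3, -1, 5) = -3
H (P2): min(4, 0, 1) = 0
F (P1): max(-3, 0, -6) = 0
J (P2): min(2, 7, 1) = 1
K (P2): min(-2, -3, 3) = -3
I (P1): max(1, -3, 8) = 8
Root (P2): min(1, 0, 8) = 0

0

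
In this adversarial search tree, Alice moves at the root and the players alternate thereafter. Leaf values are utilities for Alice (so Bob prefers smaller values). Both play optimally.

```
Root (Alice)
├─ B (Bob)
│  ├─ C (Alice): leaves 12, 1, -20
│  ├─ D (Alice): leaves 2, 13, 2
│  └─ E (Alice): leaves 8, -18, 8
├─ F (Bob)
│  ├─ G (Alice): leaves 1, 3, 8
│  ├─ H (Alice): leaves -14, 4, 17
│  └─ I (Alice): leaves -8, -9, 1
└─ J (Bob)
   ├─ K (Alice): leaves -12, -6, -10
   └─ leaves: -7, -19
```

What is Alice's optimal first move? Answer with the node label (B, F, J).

B

C (Alice): max(12, 1, -20) = 12
D (Alice): max(2, 13, 2) = 13
E (Alice): max(8, -18, 8) = 8
B (Bob): min(12, 13, 8) = 8
G (Alice): max(1, 3, 8) = 8
H (Alice): max(-14, 4, 17) = 17
I (Alice): max(-8, -9, 1) = 1
F (Bob): min(8, 17, 1) = 1
K (Alice): max(-12, -6, -10) = -6
J (Bob): min(-6, -7, -19) = -19
Root (Alice): max(8, 1, -19) = 8
Alice picks the child with the highest value: B (value 8).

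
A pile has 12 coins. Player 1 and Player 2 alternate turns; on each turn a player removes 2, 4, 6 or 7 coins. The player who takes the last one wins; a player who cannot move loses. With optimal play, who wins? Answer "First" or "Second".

Compute winning (W) and losing (L) positions by backward induction:
i:   0  1  2  3  4  5  6  7  8  9 10 11 12
     L  L  W  W  W  W  W  W  W  L  L  W  W
Position 12 is W, so the first player wins.

First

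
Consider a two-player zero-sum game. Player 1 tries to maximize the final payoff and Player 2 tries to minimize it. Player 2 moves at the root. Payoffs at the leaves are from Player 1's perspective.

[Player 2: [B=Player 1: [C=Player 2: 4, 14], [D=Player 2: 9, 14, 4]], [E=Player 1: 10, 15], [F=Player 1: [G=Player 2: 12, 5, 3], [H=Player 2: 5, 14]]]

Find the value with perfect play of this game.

C (Player 2): min(4, 14) = 4
D (Player 2): min(9, 14, 4) = 4
B (Player 1): max(4, 4) = 4
E (Player 1): max(10, 15) = 15
G (Player 2): min(12, 5, 3) = 3
H (Player 2): min(5, 14) = 5
F (Player 1): max(3, 5) = 5
Root (Player 2): min(4, 15, 5) = 4

4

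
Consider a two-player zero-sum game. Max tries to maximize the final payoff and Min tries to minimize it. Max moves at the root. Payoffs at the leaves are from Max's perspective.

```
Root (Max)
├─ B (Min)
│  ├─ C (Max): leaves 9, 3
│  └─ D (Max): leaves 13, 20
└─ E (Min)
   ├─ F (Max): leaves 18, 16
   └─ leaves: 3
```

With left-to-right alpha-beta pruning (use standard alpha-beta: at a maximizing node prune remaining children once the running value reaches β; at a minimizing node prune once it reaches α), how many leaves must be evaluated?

C [α=-∞,β=+∞]: v=9
D [α=-∞,β=9]: v=13 after child 1 ≥ β → β-cutoff, skip 1
B [α=-∞,β=+∞]: v=9
F [α=9,β=+∞]: v=18
E [α=9,β=+∞]: v=3
Root [α=-∞,β=+∞]: v=9
Leaves evaluated: 6 of 7.

6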